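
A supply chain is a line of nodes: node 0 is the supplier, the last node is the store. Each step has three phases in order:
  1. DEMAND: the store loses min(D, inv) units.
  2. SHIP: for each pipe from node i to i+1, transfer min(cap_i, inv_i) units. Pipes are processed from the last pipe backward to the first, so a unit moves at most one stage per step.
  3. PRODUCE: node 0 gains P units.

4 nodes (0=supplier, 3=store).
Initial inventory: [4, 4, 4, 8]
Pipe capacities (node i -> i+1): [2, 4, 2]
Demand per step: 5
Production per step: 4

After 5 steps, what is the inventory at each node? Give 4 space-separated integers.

Step 1: demand=5,sold=5 ship[2->3]=2 ship[1->2]=4 ship[0->1]=2 prod=4 -> inv=[6 2 6 5]
Step 2: demand=5,sold=5 ship[2->3]=2 ship[1->2]=2 ship[0->1]=2 prod=4 -> inv=[8 2 6 2]
Step 3: demand=5,sold=2 ship[2->3]=2 ship[1->2]=2 ship[0->1]=2 prod=4 -> inv=[10 2 6 2]
Step 4: demand=5,sold=2 ship[2->3]=2 ship[1->2]=2 ship[0->1]=2 prod=4 -> inv=[12 2 6 2]
Step 5: demand=5,sold=2 ship[2->3]=2 ship[1->2]=2 ship[0->1]=2 prod=4 -> inv=[14 2 6 2]

14 2 6 2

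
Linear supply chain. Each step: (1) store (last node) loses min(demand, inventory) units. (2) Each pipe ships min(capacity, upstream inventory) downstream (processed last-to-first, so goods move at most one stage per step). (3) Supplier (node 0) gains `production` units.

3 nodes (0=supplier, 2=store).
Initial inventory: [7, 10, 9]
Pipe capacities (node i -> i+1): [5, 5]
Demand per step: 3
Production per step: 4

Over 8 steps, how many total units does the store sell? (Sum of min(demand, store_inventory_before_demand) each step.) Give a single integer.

Answer: 24

Derivation:
Step 1: sold=3 (running total=3) -> [6 10 11]
Step 2: sold=3 (running total=6) -> [5 10 13]
Step 3: sold=3 (running total=9) -> [4 10 15]
Step 4: sold=3 (running total=12) -> [4 9 17]
Step 5: sold=3 (running total=15) -> [4 8 19]
Step 6: sold=3 (running total=18) -> [4 7 21]
Step 7: sold=3 (running total=21) -> [4 6 23]
Step 8: sold=3 (running total=24) -> [4 5 25]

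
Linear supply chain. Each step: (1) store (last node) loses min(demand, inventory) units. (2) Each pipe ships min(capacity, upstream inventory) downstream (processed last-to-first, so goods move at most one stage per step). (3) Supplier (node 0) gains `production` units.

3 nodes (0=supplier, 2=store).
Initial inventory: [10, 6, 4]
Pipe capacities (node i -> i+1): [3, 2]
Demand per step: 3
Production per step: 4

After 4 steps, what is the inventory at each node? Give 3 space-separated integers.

Step 1: demand=3,sold=3 ship[1->2]=2 ship[0->1]=3 prod=4 -> inv=[11 7 3]
Step 2: demand=3,sold=3 ship[1->2]=2 ship[0->1]=3 prod=4 -> inv=[12 8 2]
Step 3: demand=3,sold=2 ship[1->2]=2 ship[0->1]=3 prod=4 -> inv=[13 9 2]
Step 4: demand=3,sold=2 ship[1->2]=2 ship[0->1]=3 prod=4 -> inv=[14 10 2]

14 10 2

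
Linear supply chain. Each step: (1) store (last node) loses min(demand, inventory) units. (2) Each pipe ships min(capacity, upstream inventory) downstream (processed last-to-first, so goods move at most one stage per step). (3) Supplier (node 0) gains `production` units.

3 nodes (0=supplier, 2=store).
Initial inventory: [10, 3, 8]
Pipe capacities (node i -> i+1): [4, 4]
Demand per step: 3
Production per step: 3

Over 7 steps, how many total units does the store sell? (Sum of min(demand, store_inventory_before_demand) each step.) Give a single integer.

Step 1: sold=3 (running total=3) -> [9 4 8]
Step 2: sold=3 (running total=6) -> [8 4 9]
Step 3: sold=3 (running total=9) -> [7 4 10]
Step 4: sold=3 (running total=12) -> [6 4 11]
Step 5: sold=3 (running total=15) -> [5 4 12]
Step 6: sold=3 (running total=18) -> [4 4 13]
Step 7: sold=3 (running total=21) -> [3 4 14]

Answer: 21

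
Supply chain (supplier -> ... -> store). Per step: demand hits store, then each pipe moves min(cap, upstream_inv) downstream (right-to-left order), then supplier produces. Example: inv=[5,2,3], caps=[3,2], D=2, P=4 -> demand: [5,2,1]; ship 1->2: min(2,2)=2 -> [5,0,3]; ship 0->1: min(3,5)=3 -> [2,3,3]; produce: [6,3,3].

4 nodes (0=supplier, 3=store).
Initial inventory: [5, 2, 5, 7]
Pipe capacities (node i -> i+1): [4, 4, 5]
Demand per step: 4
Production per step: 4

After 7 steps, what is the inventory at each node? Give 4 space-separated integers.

Step 1: demand=4,sold=4 ship[2->3]=5 ship[1->2]=2 ship[0->1]=4 prod=4 -> inv=[5 4 2 8]
Step 2: demand=4,sold=4 ship[2->3]=2 ship[1->2]=4 ship[0->1]=4 prod=4 -> inv=[5 4 4 6]
Step 3: demand=4,sold=4 ship[2->3]=4 ship[1->2]=4 ship[0->1]=4 prod=4 -> inv=[5 4 4 6]
Step 4: demand=4,sold=4 ship[2->3]=4 ship[1->2]=4 ship[0->1]=4 prod=4 -> inv=[5 4 4 6]
Step 5: demand=4,sold=4 ship[2->3]=4 ship[1->2]=4 ship[0->1]=4 prod=4 -> inv=[5 4 4 6]
Step 6: demand=4,sold=4 ship[2->3]=4 ship[1->2]=4 ship[0->1]=4 prod=4 -> inv=[5 4 4 6]
Step 7: demand=4,sold=4 ship[2->3]=4 ship[1->2]=4 ship[0->1]=4 prod=4 -> inv=[5 4 4 6]

5 4 4 6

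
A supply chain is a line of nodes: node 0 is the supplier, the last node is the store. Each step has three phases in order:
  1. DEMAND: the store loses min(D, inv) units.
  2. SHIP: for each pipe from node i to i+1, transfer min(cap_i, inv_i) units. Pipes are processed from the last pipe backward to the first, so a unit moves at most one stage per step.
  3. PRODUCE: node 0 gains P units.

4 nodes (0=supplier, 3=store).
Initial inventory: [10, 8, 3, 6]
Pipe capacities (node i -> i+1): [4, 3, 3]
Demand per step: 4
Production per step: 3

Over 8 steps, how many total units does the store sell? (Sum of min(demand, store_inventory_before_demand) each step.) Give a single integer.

Step 1: sold=4 (running total=4) -> [9 9 3 5]
Step 2: sold=4 (running total=8) -> [8 10 3 4]
Step 3: sold=4 (running total=12) -> [7 11 3 3]
Step 4: sold=3 (running total=15) -> [6 12 3 3]
Step 5: sold=3 (running total=18) -> [5 13 3 3]
Step 6: sold=3 (running total=21) -> [4 14 3 3]
Step 7: sold=3 (running total=24) -> [3 15 3 3]
Step 8: sold=3 (running total=27) -> [3 15 3 3]

Answer: 27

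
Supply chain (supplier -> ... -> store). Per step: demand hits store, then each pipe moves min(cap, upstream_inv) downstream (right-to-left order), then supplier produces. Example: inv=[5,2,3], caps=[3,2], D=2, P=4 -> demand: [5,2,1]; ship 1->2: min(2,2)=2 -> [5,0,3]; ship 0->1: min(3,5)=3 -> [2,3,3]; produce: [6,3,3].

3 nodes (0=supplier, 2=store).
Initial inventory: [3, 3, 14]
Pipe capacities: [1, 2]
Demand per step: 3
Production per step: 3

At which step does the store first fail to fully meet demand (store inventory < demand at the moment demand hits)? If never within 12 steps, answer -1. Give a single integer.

Step 1: demand=3,sold=3 ship[1->2]=2 ship[0->1]=1 prod=3 -> [5 2 13]
Step 2: demand=3,sold=3 ship[1->2]=2 ship[0->1]=1 prod=3 -> [7 1 12]
Step 3: demand=3,sold=3 ship[1->2]=1 ship[0->1]=1 prod=3 -> [9 1 10]
Step 4: demand=3,sold=3 ship[1->2]=1 ship[0->1]=1 prod=3 -> [11 1 8]
Step 5: demand=3,sold=3 ship[1->2]=1 ship[0->1]=1 prod=3 -> [13 1 6]
Step 6: demand=3,sold=3 ship[1->2]=1 ship[0->1]=1 prod=3 -> [15 1 4]
Step 7: demand=3,sold=3 ship[1->2]=1 ship[0->1]=1 prod=3 -> [17 1 2]
Step 8: demand=3,sold=2 ship[1->2]=1 ship[0->1]=1 prod=3 -> [19 1 1]
Step 9: demand=3,sold=1 ship[1->2]=1 ship[0->1]=1 prod=3 -> [21 1 1]
Step 10: demand=3,sold=1 ship[1->2]=1 ship[0->1]=1 prod=3 -> [23 1 1]
Step 11: demand=3,sold=1 ship[1->2]=1 ship[0->1]=1 prod=3 -> [25 1 1]
Step 12: demand=3,sold=1 ship[1->2]=1 ship[0->1]=1 prod=3 -> [27 1 1]
First stockout at step 8

8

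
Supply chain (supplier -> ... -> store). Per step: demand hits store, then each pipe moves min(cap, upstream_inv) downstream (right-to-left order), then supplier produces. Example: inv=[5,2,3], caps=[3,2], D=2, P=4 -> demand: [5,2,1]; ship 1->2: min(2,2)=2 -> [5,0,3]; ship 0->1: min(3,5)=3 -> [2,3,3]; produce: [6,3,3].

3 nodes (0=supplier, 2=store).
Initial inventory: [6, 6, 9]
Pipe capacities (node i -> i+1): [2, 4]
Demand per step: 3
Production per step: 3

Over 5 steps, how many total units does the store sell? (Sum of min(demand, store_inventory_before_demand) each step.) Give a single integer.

Step 1: sold=3 (running total=3) -> [7 4 10]
Step 2: sold=3 (running total=6) -> [8 2 11]
Step 3: sold=3 (running total=9) -> [9 2 10]
Step 4: sold=3 (running total=12) -> [10 2 9]
Step 5: sold=3 (running total=15) -> [11 2 8]

Answer: 15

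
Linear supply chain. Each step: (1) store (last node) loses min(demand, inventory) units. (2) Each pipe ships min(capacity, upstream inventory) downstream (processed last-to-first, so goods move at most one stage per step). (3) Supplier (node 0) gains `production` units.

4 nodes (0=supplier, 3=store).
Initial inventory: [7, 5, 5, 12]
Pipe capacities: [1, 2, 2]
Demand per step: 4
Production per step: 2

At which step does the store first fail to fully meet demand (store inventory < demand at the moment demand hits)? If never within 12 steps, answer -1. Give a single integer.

Step 1: demand=4,sold=4 ship[2->3]=2 ship[1->2]=2 ship[0->1]=1 prod=2 -> [8 4 5 10]
Step 2: demand=4,sold=4 ship[2->3]=2 ship[1->2]=2 ship[0->1]=1 prod=2 -> [9 3 5 8]
Step 3: demand=4,sold=4 ship[2->3]=2 ship[1->2]=2 ship[0->1]=1 prod=2 -> [10 2 5 6]
Step 4: demand=4,sold=4 ship[2->3]=2 ship[1->2]=2 ship[0->1]=1 prod=2 -> [11 1 5 4]
Step 5: demand=4,sold=4 ship[2->3]=2 ship[1->2]=1 ship[0->1]=1 prod=2 -> [12 1 4 2]
Step 6: demand=4,sold=2 ship[2->3]=2 ship[1->2]=1 ship[0->1]=1 prod=2 -> [13 1 3 2]
Step 7: demand=4,sold=2 ship[2->3]=2 ship[1->2]=1 ship[0->1]=1 prod=2 -> [14 1 2 2]
Step 8: demand=4,sold=2 ship[2->3]=2 ship[1->2]=1 ship[0->1]=1 prod=2 -> [15 1 1 2]
Step 9: demand=4,sold=2 ship[2->3]=1 ship[1->2]=1 ship[0->1]=1 prod=2 -> [16 1 1 1]
Step 10: demand=4,sold=1 ship[2->3]=1 ship[1->2]=1 ship[0->1]=1 prod=2 -> [17 1 1 1]
Step 11: demand=4,sold=1 ship[2->3]=1 ship[1->2]=1 ship[0->1]=1 prod=2 -> [18 1 1 1]
Step 12: demand=4,sold=1 ship[2->3]=1 ship[1->2]=1 ship[0->1]=1 prod=2 -> [19 1 1 1]
First stockout at step 6

6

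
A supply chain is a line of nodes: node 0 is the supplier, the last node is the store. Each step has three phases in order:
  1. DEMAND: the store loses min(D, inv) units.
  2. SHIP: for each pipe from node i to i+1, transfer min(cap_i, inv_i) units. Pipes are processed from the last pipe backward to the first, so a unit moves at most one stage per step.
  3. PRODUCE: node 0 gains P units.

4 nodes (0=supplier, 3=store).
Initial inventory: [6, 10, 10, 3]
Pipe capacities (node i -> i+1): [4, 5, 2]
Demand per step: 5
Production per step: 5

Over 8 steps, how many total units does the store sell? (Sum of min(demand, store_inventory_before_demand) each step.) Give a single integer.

Answer: 17

Derivation:
Step 1: sold=3 (running total=3) -> [7 9 13 2]
Step 2: sold=2 (running total=5) -> [8 8 16 2]
Step 3: sold=2 (running total=7) -> [9 7 19 2]
Step 4: sold=2 (running total=9) -> [10 6 22 2]
Step 5: sold=2 (running total=11) -> [11 5 25 2]
Step 6: sold=2 (running total=13) -> [12 4 28 2]
Step 7: sold=2 (running total=15) -> [13 4 30 2]
Step 8: sold=2 (running total=17) -> [14 4 32 2]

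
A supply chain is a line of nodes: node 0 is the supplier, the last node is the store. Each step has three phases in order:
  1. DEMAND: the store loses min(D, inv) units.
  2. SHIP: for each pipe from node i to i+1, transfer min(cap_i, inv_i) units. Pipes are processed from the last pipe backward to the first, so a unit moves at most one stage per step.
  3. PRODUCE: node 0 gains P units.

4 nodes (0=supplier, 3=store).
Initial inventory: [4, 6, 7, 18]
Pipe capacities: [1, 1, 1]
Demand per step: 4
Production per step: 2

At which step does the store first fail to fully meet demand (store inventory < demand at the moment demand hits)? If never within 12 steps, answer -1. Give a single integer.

Step 1: demand=4,sold=4 ship[2->3]=1 ship[1->2]=1 ship[0->1]=1 prod=2 -> [5 6 7 15]
Step 2: demand=4,sold=4 ship[2->3]=1 ship[1->2]=1 ship[0->1]=1 prod=2 -> [6 6 7 12]
Step 3: demand=4,sold=4 ship[2->3]=1 ship[1->2]=1 ship[0->1]=1 prod=2 -> [7 6 7 9]
Step 4: demand=4,sold=4 ship[2->3]=1 ship[1->2]=1 ship[0->1]=1 prod=2 -> [8 6 7 6]
Step 5: demand=4,sold=4 ship[2->3]=1 ship[1->2]=1 ship[0->1]=1 prod=2 -> [9 6 7 3]
Step 6: demand=4,sold=3 ship[2->3]=1 ship[1->2]=1 ship[0->1]=1 prod=2 -> [10 6 7 1]
Step 7: demand=4,sold=1 ship[2->3]=1 ship[1->2]=1 ship[0->1]=1 prod=2 -> [11 6 7 1]
Step 8: demand=4,sold=1 ship[2->3]=1 ship[1->2]=1 ship[0->1]=1 prod=2 -> [12 6 7 1]
Step 9: demand=4,sold=1 ship[2->3]=1 ship[1->2]=1 ship[0->1]=1 prod=2 -> [13 6 7 1]
Step 10: demand=4,sold=1 ship[2->3]=1 ship[1->2]=1 ship[0->1]=1 prod=2 -> [14 6 7 1]
Step 11: demand=4,sold=1 ship[2->3]=1 ship[1->2]=1 ship[0->1]=1 prod=2 -> [15 6 7 1]
Step 12: demand=4,sold=1 ship[2->3]=1 ship[1->2]=1 ship[0->1]=1 prod=2 -> [16 6 7 1]
First stockout at step 6

6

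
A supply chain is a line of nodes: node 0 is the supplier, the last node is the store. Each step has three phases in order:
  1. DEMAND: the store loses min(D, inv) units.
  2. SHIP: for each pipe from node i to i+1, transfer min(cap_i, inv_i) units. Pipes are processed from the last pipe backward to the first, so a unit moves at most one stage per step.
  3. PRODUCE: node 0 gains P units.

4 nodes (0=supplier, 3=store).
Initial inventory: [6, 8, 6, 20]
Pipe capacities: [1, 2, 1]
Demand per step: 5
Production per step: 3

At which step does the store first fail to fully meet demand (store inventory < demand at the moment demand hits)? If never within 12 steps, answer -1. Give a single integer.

Step 1: demand=5,sold=5 ship[2->3]=1 ship[1->2]=2 ship[0->1]=1 prod=3 -> [8 7 7 16]
Step 2: demand=5,sold=5 ship[2->3]=1 ship[1->2]=2 ship[0->1]=1 prod=3 -> [10 6 8 12]
Step 3: demand=5,sold=5 ship[2->3]=1 ship[1->2]=2 ship[0->1]=1 prod=3 -> [12 5 9 8]
Step 4: demand=5,sold=5 ship[2->3]=1 ship[1->2]=2 ship[0->1]=1 prod=3 -> [14 4 10 4]
Step 5: demand=5,sold=4 ship[2->3]=1 ship[1->2]=2 ship[0->1]=1 prod=3 -> [16 3 11 1]
Step 6: demand=5,sold=1 ship[2->3]=1 ship[1->2]=2 ship[0->1]=1 prod=3 -> [18 2 12 1]
Step 7: demand=5,sold=1 ship[2->3]=1 ship[1->2]=2 ship[0->1]=1 prod=3 -> [20 1 13 1]
Step 8: demand=5,sold=1 ship[2->3]=1 ship[1->2]=1 ship[0->1]=1 prod=3 -> [22 1 13 1]
Step 9: demand=5,sold=1 ship[2->3]=1 ship[1->2]=1 ship[0->1]=1 prod=3 -> [24 1 13 1]
Step 10: demand=5,sold=1 ship[2->3]=1 ship[1->2]=1 ship[0->1]=1 prod=3 -> [26 1 13 1]
Step 11: demand=5,sold=1 ship[2->3]=1 ship[1->2]=1 ship[0->1]=1 prod=3 -> [28 1 13 1]
Step 12: demand=5,sold=1 ship[2->3]=1 ship[1->2]=1 ship[0->1]=1 prod=3 -> [30 1 13 1]
First stockout at step 5

5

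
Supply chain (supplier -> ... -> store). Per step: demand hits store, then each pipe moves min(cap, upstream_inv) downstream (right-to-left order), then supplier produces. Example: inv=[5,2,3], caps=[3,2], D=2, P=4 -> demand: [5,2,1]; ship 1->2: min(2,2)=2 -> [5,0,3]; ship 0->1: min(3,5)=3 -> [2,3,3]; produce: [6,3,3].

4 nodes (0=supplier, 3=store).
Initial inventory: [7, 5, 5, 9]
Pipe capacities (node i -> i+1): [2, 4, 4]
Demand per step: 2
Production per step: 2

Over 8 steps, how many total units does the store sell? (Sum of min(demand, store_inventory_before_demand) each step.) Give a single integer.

Answer: 16

Derivation:
Step 1: sold=2 (running total=2) -> [7 3 5 11]
Step 2: sold=2 (running total=4) -> [7 2 4 13]
Step 3: sold=2 (running total=6) -> [7 2 2 15]
Step 4: sold=2 (running total=8) -> [7 2 2 15]
Step 5: sold=2 (running total=10) -> [7 2 2 15]
Step 6: sold=2 (running total=12) -> [7 2 2 15]
Step 7: sold=2 (running total=14) -> [7 2 2 15]
Step 8: sold=2 (running total=16) -> [7 2 2 15]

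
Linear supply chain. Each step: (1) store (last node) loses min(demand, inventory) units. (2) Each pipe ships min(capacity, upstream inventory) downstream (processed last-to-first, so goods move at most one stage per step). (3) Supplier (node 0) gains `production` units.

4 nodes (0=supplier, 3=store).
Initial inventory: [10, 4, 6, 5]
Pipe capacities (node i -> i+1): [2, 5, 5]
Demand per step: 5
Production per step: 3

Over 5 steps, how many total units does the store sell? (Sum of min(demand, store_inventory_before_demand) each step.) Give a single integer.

Step 1: sold=5 (running total=5) -> [11 2 5 5]
Step 2: sold=5 (running total=10) -> [12 2 2 5]
Step 3: sold=5 (running total=15) -> [13 2 2 2]
Step 4: sold=2 (running total=17) -> [14 2 2 2]
Step 5: sold=2 (running total=19) -> [15 2 2 2]

Answer: 19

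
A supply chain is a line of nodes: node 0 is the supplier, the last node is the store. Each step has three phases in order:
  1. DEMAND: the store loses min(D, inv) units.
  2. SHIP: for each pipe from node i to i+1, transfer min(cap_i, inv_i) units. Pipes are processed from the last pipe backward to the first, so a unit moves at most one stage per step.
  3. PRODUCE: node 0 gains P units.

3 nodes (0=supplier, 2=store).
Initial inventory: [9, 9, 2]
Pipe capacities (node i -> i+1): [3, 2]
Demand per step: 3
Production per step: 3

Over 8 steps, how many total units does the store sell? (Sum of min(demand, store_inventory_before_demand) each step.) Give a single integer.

Step 1: sold=2 (running total=2) -> [9 10 2]
Step 2: sold=2 (running total=4) -> [9 11 2]
Step 3: sold=2 (running total=6) -> [9 12 2]
Step 4: sold=2 (running total=8) -> [9 13 2]
Step 5: sold=2 (running total=10) -> [9 14 2]
Step 6: sold=2 (running total=12) -> [9 15 2]
Step 7: sold=2 (running total=14) -> [9 16 2]
Step 8: sold=2 (running total=16) -> [9 17 2]

Answer: 16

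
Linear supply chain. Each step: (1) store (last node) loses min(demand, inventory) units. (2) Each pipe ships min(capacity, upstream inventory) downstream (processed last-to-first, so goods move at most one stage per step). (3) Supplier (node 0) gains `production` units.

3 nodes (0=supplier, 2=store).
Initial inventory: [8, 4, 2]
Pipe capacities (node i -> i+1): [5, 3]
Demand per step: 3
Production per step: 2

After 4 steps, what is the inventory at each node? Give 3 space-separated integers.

Step 1: demand=3,sold=2 ship[1->2]=3 ship[0->1]=5 prod=2 -> inv=[5 6 3]
Step 2: demand=3,sold=3 ship[1->2]=3 ship[0->1]=5 prod=2 -> inv=[2 8 3]
Step 3: demand=3,sold=3 ship[1->2]=3 ship[0->1]=2 prod=2 -> inv=[2 7 3]
Step 4: demand=3,sold=3 ship[1->2]=3 ship[0->1]=2 prod=2 -> inv=[2 6 3]

2 6 3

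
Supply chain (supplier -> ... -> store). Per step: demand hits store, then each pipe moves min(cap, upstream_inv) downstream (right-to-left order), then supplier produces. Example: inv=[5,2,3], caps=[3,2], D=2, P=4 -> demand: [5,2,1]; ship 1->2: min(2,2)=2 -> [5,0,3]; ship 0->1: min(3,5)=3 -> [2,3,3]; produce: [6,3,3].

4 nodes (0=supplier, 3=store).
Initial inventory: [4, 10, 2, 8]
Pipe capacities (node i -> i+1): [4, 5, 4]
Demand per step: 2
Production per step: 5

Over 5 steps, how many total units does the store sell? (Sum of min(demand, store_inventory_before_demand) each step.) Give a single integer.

Step 1: sold=2 (running total=2) -> [5 9 5 8]
Step 2: sold=2 (running total=4) -> [6 8 6 10]
Step 3: sold=2 (running total=6) -> [7 7 7 12]
Step 4: sold=2 (running total=8) -> [8 6 8 14]
Step 5: sold=2 (running total=10) -> [9 5 9 16]

Answer: 10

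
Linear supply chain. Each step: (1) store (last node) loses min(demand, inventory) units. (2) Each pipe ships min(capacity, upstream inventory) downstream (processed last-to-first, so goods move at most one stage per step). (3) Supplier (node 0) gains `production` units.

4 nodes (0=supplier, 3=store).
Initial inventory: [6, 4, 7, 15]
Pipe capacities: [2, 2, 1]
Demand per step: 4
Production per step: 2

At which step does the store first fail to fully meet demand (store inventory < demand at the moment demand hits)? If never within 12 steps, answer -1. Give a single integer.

Step 1: demand=4,sold=4 ship[2->3]=1 ship[1->2]=2 ship[0->1]=2 prod=2 -> [6 4 8 12]
Step 2: demand=4,sold=4 ship[2->3]=1 ship[1->2]=2 ship[0->1]=2 prod=2 -> [6 4 9 9]
Step 3: demand=4,sold=4 ship[2->3]=1 ship[1->2]=2 ship[0->1]=2 prod=2 -> [6 4 10 6]
Step 4: demand=4,sold=4 ship[2->3]=1 ship[1->2]=2 ship[0->1]=2 prod=2 -> [6 4 11 3]
Step 5: demand=4,sold=3 ship[2->3]=1 ship[1->2]=2 ship[0->1]=2 prod=2 -> [6 4 12 1]
Step 6: demand=4,sold=1 ship[2->3]=1 ship[1->2]=2 ship[0->1]=2 prod=2 -> [6 4 13 1]
Step 7: demand=4,sold=1 ship[2->3]=1 ship[1->2]=2 ship[0->1]=2 prod=2 -> [6 4 14 1]
Step 8: demand=4,sold=1 ship[2->3]=1 ship[1->2]=2 ship[0->1]=2 prod=2 -> [6 4 15 1]
Step 9: demand=4,sold=1 ship[2->3]=1 ship[1->2]=2 ship[0->1]=2 prod=2 -> [6 4 16 1]
Step 10: demand=4,sold=1 ship[2->3]=1 ship[1->2]=2 ship[0->1]=2 prod=2 -> [6 4 17 1]
Step 11: demand=4,sold=1 ship[2->3]=1 ship[1->2]=2 ship[0->1]=2 prod=2 -> [6 4 18 1]
Step 12: demand=4,sold=1 ship[2->3]=1 ship[1->2]=2 ship[0->1]=2 prod=2 -> [6 4 19 1]
First stockout at step 5

5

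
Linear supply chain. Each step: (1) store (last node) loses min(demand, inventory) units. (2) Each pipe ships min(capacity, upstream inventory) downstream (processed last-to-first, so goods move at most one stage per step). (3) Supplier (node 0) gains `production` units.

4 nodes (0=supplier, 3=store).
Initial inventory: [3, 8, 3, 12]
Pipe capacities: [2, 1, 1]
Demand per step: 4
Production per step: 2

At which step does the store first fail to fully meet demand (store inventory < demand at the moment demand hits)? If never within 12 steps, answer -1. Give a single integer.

Step 1: demand=4,sold=4 ship[2->3]=1 ship[1->2]=1 ship[0->1]=2 prod=2 -> [3 9 3 9]
Step 2: demand=4,sold=4 ship[2->3]=1 ship[1->2]=1 ship[0->1]=2 prod=2 -> [3 10 3 6]
Step 3: demand=4,sold=4 ship[2->3]=1 ship[1->2]=1 ship[0->1]=2 prod=2 -> [3 11 3 3]
Step 4: demand=4,sold=3 ship[2->3]=1 ship[1->2]=1 ship[0->1]=2 prod=2 -> [3 12 3 1]
Step 5: demand=4,sold=1 ship[2->3]=1 ship[1->2]=1 ship[0->1]=2 prod=2 -> [3 13 3 1]
Step 6: demand=4,sold=1 ship[2->3]=1 ship[1->2]=1 ship[0->1]=2 prod=2 -> [3 14 3 1]
Step 7: demand=4,sold=1 ship[2->3]=1 ship[1->2]=1 ship[0->1]=2 prod=2 -> [3 15 3 1]
Step 8: demand=4,sold=1 ship[2->3]=1 ship[1->2]=1 ship[0->1]=2 prod=2 -> [3 16 3 1]
Step 9: demand=4,sold=1 ship[2->3]=1 ship[1->2]=1 ship[0->1]=2 prod=2 -> [3 17 3 1]
Step 10: demand=4,sold=1 ship[2->3]=1 ship[1->2]=1 ship[0->1]=2 prod=2 -> [3 18 3 1]
Step 11: demand=4,sold=1 ship[2->3]=1 ship[1->2]=1 ship[0->1]=2 prod=2 -> [3 19 3 1]
Step 12: demand=4,sold=1 ship[2->3]=1 ship[1->2]=1 ship[0->1]=2 prod=2 -> [3 20 3 1]
First stockout at step 4

4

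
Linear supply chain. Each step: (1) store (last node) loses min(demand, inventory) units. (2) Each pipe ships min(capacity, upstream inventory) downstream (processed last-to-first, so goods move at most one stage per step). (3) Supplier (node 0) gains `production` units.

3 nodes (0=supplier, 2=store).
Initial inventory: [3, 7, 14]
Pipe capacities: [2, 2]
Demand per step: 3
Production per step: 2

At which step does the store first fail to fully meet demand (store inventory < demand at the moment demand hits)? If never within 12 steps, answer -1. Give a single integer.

Step 1: demand=3,sold=3 ship[1->2]=2 ship[0->1]=2 prod=2 -> [3 7 13]
Step 2: demand=3,sold=3 ship[1->2]=2 ship[0->1]=2 prod=2 -> [3 7 12]
Step 3: demand=3,sold=3 ship[1->2]=2 ship[0->1]=2 prod=2 -> [3 7 11]
Step 4: demand=3,sold=3 ship[1->2]=2 ship[0->1]=2 prod=2 -> [3 7 10]
Step 5: demand=3,sold=3 ship[1->2]=2 ship[0->1]=2 prod=2 -> [3 7 9]
Step 6: demand=3,sold=3 ship[1->2]=2 ship[0->1]=2 prod=2 -> [3 7 8]
Step 7: demand=3,sold=3 ship[1->2]=2 ship[0->1]=2 prod=2 -> [3 7 7]
Step 8: demand=3,sold=3 ship[1->2]=2 ship[0->1]=2 prod=2 -> [3 7 6]
Step 9: demand=3,sold=3 ship[1->2]=2 ship[0->1]=2 prod=2 -> [3 7 5]
Step 10: demand=3,sold=3 ship[1->2]=2 ship[0->1]=2 prod=2 -> [3 7 4]
Step 11: demand=3,sold=3 ship[1->2]=2 ship[0->1]=2 prod=2 -> [3 7 3]
Step 12: demand=3,sold=3 ship[1->2]=2 ship[0->1]=2 prod=2 -> [3 7 2]
No stockout in 12 steps

-1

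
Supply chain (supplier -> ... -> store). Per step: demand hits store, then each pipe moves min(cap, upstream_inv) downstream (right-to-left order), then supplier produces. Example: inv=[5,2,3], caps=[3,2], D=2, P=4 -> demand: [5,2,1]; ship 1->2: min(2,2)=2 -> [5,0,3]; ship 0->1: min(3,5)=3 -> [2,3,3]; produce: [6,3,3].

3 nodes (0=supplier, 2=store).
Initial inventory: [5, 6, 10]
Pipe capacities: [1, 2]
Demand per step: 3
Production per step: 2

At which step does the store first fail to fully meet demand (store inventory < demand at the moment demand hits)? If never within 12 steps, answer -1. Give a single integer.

Step 1: demand=3,sold=3 ship[1->2]=2 ship[0->1]=1 prod=2 -> [6 5 9]
Step 2: demand=3,sold=3 ship[1->2]=2 ship[0->1]=1 prod=2 -> [7 4 8]
Step 3: demand=3,sold=3 ship[1->2]=2 ship[0->1]=1 prod=2 -> [8 3 7]
Step 4: demand=3,sold=3 ship[1->2]=2 ship[0->1]=1 prod=2 -> [9 2 6]
Step 5: demand=3,sold=3 ship[1->2]=2 ship[0->1]=1 prod=2 -> [10 1 5]
Step 6: demand=3,sold=3 ship[1->2]=1 ship[0->1]=1 prod=2 -> [11 1 3]
Step 7: demand=3,sold=3 ship[1->2]=1 ship[0->1]=1 prod=2 -> [12 1 1]
Step 8: demand=3,sold=1 ship[1->2]=1 ship[0->1]=1 prod=2 -> [13 1 1]
Step 9: demand=3,sold=1 ship[1->2]=1 ship[0->1]=1 prod=2 -> [14 1 1]
Step 10: demand=3,sold=1 ship[1->2]=1 ship[0->1]=1 prod=2 -> [15 1 1]
Step 11: demand=3,sold=1 ship[1->2]=1 ship[0->1]=1 prod=2 -> [16 1 1]
Step 12: demand=3,sold=1 ship[1->2]=1 ship[0->1]=1 prod=2 -> [17 1 1]
First stockout at step 8

8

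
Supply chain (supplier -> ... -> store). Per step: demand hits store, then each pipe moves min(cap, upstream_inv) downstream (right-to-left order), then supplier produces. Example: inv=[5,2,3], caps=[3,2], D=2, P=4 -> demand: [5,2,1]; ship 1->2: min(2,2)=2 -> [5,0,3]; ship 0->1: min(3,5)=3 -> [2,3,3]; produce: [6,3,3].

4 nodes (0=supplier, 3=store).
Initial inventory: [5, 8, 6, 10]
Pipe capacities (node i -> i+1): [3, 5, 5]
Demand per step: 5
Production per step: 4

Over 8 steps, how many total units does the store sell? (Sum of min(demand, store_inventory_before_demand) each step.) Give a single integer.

Step 1: sold=5 (running total=5) -> [6 6 6 10]
Step 2: sold=5 (running total=10) -> [7 4 6 10]
Step 3: sold=5 (running total=15) -> [8 3 5 10]
Step 4: sold=5 (running total=20) -> [9 3 3 10]
Step 5: sold=5 (running total=25) -> [10 3 3 8]
Step 6: sold=5 (running total=30) -> [11 3 3 6]
Step 7: sold=5 (running total=35) -> [12 3 3 4]
Step 8: sold=4 (running total=39) -> [13 3 3 3]

Answer: 39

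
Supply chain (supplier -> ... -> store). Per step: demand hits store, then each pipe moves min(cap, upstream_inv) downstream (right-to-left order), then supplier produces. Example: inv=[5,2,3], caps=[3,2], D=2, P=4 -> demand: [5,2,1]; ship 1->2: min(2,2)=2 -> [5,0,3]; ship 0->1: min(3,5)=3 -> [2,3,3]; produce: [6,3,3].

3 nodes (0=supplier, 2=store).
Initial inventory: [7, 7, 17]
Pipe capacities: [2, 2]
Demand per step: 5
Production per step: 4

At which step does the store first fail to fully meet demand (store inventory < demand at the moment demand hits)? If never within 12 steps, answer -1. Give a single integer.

Step 1: demand=5,sold=5 ship[1->2]=2 ship[0->1]=2 prod=4 -> [9 7 14]
Step 2: demand=5,sold=5 ship[1->2]=2 ship[0->1]=2 prod=4 -> [11 7 11]
Step 3: demand=5,sold=5 ship[1->2]=2 ship[0->1]=2 prod=4 -> [13 7 8]
Step 4: demand=5,sold=5 ship[1->2]=2 ship[0->1]=2 prod=4 -> [15 7 5]
Step 5: demand=5,sold=5 ship[1->2]=2 ship[0->1]=2 prod=4 -> [17 7 2]
Step 6: demand=5,sold=2 ship[1->2]=2 ship[0->1]=2 prod=4 -> [19 7 2]
Step 7: demand=5,sold=2 ship[1->2]=2 ship[0->1]=2 prod=4 -> [21 7 2]
Step 8: demand=5,sold=2 ship[1->2]=2 ship[0->1]=2 prod=4 -> [23 7 2]
Step 9: demand=5,sold=2 ship[1->2]=2 ship[0->1]=2 prod=4 -> [25 7 2]
Step 10: demand=5,sold=2 ship[1->2]=2 ship[0->1]=2 prod=4 -> [27 7 2]
Step 11: demand=5,sold=2 ship[1->2]=2 ship[0->1]=2 prod=4 -> [29 7 2]
Step 12: demand=5,sold=2 ship[1->2]=2 ship[0->1]=2 prod=4 -> [31 7 2]
First stockout at step 6

6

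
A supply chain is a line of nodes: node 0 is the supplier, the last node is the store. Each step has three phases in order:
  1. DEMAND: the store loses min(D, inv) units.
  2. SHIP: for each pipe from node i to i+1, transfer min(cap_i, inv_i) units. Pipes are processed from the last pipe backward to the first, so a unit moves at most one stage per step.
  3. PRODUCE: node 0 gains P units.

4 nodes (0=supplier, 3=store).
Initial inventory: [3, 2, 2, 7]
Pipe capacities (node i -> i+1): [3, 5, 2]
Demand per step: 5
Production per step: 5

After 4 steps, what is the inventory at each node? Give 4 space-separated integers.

Step 1: demand=5,sold=5 ship[2->3]=2 ship[1->2]=2 ship[0->1]=3 prod=5 -> inv=[5 3 2 4]
Step 2: demand=5,sold=4 ship[2->3]=2 ship[1->2]=3 ship[0->1]=3 prod=5 -> inv=[7 3 3 2]
Step 3: demand=5,sold=2 ship[2->3]=2 ship[1->2]=3 ship[0->1]=3 prod=5 -> inv=[9 3 4 2]
Step 4: demand=5,sold=2 ship[2->3]=2 ship[1->2]=3 ship[0->1]=3 prod=5 -> inv=[11 3 5 2]

11 3 5 2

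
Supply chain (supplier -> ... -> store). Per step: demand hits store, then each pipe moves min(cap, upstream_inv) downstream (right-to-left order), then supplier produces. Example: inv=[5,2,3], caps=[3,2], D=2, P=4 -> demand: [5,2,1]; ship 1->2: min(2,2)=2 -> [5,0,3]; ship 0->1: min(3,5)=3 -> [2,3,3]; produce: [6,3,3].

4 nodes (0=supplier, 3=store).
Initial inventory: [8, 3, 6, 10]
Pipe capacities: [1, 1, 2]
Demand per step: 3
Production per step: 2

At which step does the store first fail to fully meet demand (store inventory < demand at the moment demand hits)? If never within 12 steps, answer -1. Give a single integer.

Step 1: demand=3,sold=3 ship[2->3]=2 ship[1->2]=1 ship[0->1]=1 prod=2 -> [9 3 5 9]
Step 2: demand=3,sold=3 ship[2->3]=2 ship[1->2]=1 ship[0->1]=1 prod=2 -> [10 3 4 8]
Step 3: demand=3,sold=3 ship[2->3]=2 ship[1->2]=1 ship[0->1]=1 prod=2 -> [11 3 3 7]
Step 4: demand=3,sold=3 ship[2->3]=2 ship[1->2]=1 ship[0->1]=1 prod=2 -> [12 3 2 6]
Step 5: demand=3,sold=3 ship[2->3]=2 ship[1->2]=1 ship[0->1]=1 prod=2 -> [13 3 1 5]
Step 6: demand=3,sold=3 ship[2->3]=1 ship[1->2]=1 ship[0->1]=1 prod=2 -> [14 3 1 3]
Step 7: demand=3,sold=3 ship[2->3]=1 ship[1->2]=1 ship[0->1]=1 prod=2 -> [15 3 1 1]
Step 8: demand=3,sold=1 ship[2->3]=1 ship[1->2]=1 ship[0->1]=1 prod=2 -> [16 3 1 1]
Step 9: demand=3,sold=1 ship[2->3]=1 ship[1->2]=1 ship[0->1]=1 prod=2 -> [17 3 1 1]
Step 10: demand=3,sold=1 ship[2->3]=1 ship[1->2]=1 ship[0->1]=1 prod=2 -> [18 3 1 1]
Step 11: demand=3,sold=1 ship[2->3]=1 ship[1->2]=1 ship[0->1]=1 prod=2 -> [19 3 1 1]
Step 12: demand=3,sold=1 ship[2->3]=1 ship[1->2]=1 ship[0->1]=1 prod=2 -> [20 3 1 1]
First stockout at step 8

8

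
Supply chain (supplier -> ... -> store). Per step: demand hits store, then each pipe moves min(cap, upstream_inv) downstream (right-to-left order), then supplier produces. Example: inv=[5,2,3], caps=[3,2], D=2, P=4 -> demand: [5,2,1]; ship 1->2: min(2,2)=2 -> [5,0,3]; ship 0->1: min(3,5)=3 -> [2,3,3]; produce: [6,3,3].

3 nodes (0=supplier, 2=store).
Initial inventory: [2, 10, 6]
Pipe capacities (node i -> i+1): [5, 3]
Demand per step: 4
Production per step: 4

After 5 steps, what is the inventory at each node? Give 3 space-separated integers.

Step 1: demand=4,sold=4 ship[1->2]=3 ship[0->1]=2 prod=4 -> inv=[4 9 5]
Step 2: demand=4,sold=4 ship[1->2]=3 ship[0->1]=4 prod=4 -> inv=[4 10 4]
Step 3: demand=4,sold=4 ship[1->2]=3 ship[0->1]=4 prod=4 -> inv=[4 11 3]
Step 4: demand=4,sold=3 ship[1->2]=3 ship[0->1]=4 prod=4 -> inv=[4 12 3]
Step 5: demand=4,sold=3 ship[1->2]=3 ship[0->1]=4 prod=4 -> inv=[4 13 3]

4 13 3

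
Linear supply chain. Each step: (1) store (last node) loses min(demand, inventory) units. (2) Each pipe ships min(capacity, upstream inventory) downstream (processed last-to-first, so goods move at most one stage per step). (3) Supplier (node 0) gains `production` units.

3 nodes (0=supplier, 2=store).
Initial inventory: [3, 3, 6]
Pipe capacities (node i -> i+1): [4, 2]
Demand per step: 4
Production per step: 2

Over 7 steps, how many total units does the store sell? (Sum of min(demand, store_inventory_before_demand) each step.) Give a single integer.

Answer: 18

Derivation:
Step 1: sold=4 (running total=4) -> [2 4 4]
Step 2: sold=4 (running total=8) -> [2 4 2]
Step 3: sold=2 (running total=10) -> [2 4 2]
Step 4: sold=2 (running total=12) -> [2 4 2]
Step 5: sold=2 (running total=14) -> [2 4 2]
Step 6: sold=2 (running total=16) -> [2 4 2]
Step 7: sold=2 (running total=18) -> [2 4 2]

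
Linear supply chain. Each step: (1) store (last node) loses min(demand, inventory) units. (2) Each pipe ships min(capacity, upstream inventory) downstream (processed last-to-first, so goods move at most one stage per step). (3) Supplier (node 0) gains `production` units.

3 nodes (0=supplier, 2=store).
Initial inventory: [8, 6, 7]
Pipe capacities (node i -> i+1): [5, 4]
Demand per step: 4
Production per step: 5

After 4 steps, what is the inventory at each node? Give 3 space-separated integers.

Step 1: demand=4,sold=4 ship[1->2]=4 ship[0->1]=5 prod=5 -> inv=[8 7 7]
Step 2: demand=4,sold=4 ship[1->2]=4 ship[0->1]=5 prod=5 -> inv=[8 8 7]
Step 3: demand=4,sold=4 ship[1->2]=4 ship[0->1]=5 prod=5 -> inv=[8 9 7]
Step 4: demand=4,sold=4 ship[1->2]=4 ship[0->1]=5 prod=5 -> inv=[8 10 7]

8 10 7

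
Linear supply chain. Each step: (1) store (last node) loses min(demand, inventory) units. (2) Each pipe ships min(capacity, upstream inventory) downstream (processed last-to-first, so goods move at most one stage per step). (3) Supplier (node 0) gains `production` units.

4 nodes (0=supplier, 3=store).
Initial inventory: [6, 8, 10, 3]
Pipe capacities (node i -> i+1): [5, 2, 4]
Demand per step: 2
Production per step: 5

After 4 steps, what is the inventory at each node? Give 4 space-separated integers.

Step 1: demand=2,sold=2 ship[2->3]=4 ship[1->2]=2 ship[0->1]=5 prod=5 -> inv=[6 11 8 5]
Step 2: demand=2,sold=2 ship[2->3]=4 ship[1->2]=2 ship[0->1]=5 prod=5 -> inv=[6 14 6 7]
Step 3: demand=2,sold=2 ship[2->3]=4 ship[1->2]=2 ship[0->1]=5 prod=5 -> inv=[6 17 4 9]
Step 4: demand=2,sold=2 ship[2->3]=4 ship[1->2]=2 ship[0->1]=5 prod=5 -> inv=[6 20 2 11]

6 20 2 11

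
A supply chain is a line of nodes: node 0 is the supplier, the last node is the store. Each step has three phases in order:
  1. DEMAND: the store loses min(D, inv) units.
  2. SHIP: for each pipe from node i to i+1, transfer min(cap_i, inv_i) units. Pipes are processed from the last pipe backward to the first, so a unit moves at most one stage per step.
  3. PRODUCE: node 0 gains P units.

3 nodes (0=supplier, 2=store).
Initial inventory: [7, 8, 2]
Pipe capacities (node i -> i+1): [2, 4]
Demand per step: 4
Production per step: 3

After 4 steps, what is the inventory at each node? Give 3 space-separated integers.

Step 1: demand=4,sold=2 ship[1->2]=4 ship[0->1]=2 prod=3 -> inv=[8 6 4]
Step 2: demand=4,sold=4 ship[1->2]=4 ship[0->1]=2 prod=3 -> inv=[9 4 4]
Step 3: demand=4,sold=4 ship[1->2]=4 ship[0->1]=2 prod=3 -> inv=[10 2 4]
Step 4: demand=4,sold=4 ship[1->2]=2 ship[0->1]=2 prod=3 -> inv=[11 2 2]

11 2 2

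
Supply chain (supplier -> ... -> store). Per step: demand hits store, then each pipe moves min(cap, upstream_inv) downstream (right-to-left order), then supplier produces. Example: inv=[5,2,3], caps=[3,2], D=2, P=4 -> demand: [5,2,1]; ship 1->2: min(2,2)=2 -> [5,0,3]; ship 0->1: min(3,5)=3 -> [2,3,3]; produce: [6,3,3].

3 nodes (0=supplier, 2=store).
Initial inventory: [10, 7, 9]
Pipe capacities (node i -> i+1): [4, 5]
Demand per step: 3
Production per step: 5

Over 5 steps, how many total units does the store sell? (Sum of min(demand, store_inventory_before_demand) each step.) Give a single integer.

Step 1: sold=3 (running total=3) -> [11 6 11]
Step 2: sold=3 (running total=6) -> [12 5 13]
Step 3: sold=3 (running total=9) -> [13 4 15]
Step 4: sold=3 (running total=12) -> [14 4 16]
Step 5: sold=3 (running total=15) -> [15 4 17]

Answer: 15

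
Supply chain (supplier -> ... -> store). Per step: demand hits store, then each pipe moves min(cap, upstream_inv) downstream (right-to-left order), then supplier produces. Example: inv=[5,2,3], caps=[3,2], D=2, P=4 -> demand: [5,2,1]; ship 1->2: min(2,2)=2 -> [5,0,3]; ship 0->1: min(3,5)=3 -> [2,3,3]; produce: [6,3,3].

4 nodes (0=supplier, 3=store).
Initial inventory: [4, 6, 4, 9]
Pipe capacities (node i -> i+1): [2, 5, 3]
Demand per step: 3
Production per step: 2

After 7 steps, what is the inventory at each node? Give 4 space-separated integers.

Step 1: demand=3,sold=3 ship[2->3]=3 ship[1->2]=5 ship[0->1]=2 prod=2 -> inv=[4 3 6 9]
Step 2: demand=3,sold=3 ship[2->3]=3 ship[1->2]=3 ship[0->1]=2 prod=2 -> inv=[4 2 6 9]
Step 3: demand=3,sold=3 ship[2->3]=3 ship[1->2]=2 ship[0->1]=2 prod=2 -> inv=[4 2 5 9]
Step 4: demand=3,sold=3 ship[2->3]=3 ship[1->2]=2 ship[0->1]=2 prod=2 -> inv=[4 2 4 9]
Step 5: demand=3,sold=3 ship[2->3]=3 ship[1->2]=2 ship[0->1]=2 prod=2 -> inv=[4 2 3 9]
Step 6: demand=3,sold=3 ship[2->3]=3 ship[1->2]=2 ship[0->1]=2 prod=2 -> inv=[4 2 2 9]
Step 7: demand=3,sold=3 ship[2->3]=2 ship[1->2]=2 ship[0->1]=2 prod=2 -> inv=[4 2 2 8]

4 2 2 8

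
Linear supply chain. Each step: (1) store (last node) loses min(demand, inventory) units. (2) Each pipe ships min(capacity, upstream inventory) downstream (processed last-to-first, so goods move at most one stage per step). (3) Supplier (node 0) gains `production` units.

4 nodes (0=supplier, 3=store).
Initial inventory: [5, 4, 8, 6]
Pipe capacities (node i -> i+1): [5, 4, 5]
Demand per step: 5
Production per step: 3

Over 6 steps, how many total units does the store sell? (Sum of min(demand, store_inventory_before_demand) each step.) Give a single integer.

Step 1: sold=5 (running total=5) -> [3 5 7 6]
Step 2: sold=5 (running total=10) -> [3 4 6 6]
Step 3: sold=5 (running total=15) -> [3 3 5 6]
Step 4: sold=5 (running total=20) -> [3 3 3 6]
Step 5: sold=5 (running total=25) -> [3 3 3 4]
Step 6: sold=4 (running total=29) -> [3 3 3 3]

Answer: 29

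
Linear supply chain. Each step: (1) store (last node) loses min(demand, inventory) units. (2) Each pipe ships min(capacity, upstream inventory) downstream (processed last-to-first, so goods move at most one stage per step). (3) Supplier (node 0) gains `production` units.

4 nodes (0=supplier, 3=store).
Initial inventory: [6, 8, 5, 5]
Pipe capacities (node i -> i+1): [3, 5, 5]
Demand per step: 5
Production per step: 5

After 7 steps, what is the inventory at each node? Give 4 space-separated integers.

Step 1: demand=5,sold=5 ship[2->3]=5 ship[1->2]=5 ship[0->1]=3 prod=5 -> inv=[8 6 5 5]
Step 2: demand=5,sold=5 ship[2->3]=5 ship[1->2]=5 ship[0->1]=3 prod=5 -> inv=[10 4 5 5]
Step 3: demand=5,sold=5 ship[2->3]=5 ship[1->2]=4 ship[0->1]=3 prod=5 -> inv=[12 3 4 5]
Step 4: demand=5,sold=5 ship[2->3]=4 ship[1->2]=3 ship[0->1]=3 prod=5 -> inv=[14 3 3 4]
Step 5: demand=5,sold=4 ship[2->3]=3 ship[1->2]=3 ship[0->1]=3 prod=5 -> inv=[16 3 3 3]
Step 6: demand=5,sold=3 ship[2->3]=3 ship[1->2]=3 ship[0->1]=3 prod=5 -> inv=[18 3 3 3]
Step 7: demand=5,sold=3 ship[2->3]=3 ship[1->2]=3 ship[0->1]=3 prod=5 -> inv=[20 3 3 3]

20 3 3 3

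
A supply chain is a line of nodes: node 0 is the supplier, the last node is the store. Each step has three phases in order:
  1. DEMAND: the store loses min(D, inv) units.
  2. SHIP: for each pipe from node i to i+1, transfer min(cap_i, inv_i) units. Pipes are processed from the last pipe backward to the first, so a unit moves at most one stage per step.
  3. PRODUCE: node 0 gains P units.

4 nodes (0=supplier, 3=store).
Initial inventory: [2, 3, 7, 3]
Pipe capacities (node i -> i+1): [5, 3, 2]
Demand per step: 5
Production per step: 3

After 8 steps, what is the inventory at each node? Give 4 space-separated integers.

Step 1: demand=5,sold=3 ship[2->3]=2 ship[1->2]=3 ship[0->1]=2 prod=3 -> inv=[3 2 8 2]
Step 2: demand=5,sold=2 ship[2->3]=2 ship[1->2]=2 ship[0->1]=3 prod=3 -> inv=[3 3 8 2]
Step 3: demand=5,sold=2 ship[2->3]=2 ship[1->2]=3 ship[0->1]=3 prod=3 -> inv=[3 3 9 2]
Step 4: demand=5,sold=2 ship[2->3]=2 ship[1->2]=3 ship[0->1]=3 prod=3 -> inv=[3 3 10 2]
Step 5: demand=5,sold=2 ship[2->3]=2 ship[1->2]=3 ship[0->1]=3 prod=3 -> inv=[3 3 11 2]
Step 6: demand=5,sold=2 ship[2->3]=2 ship[1->2]=3 ship[0->1]=3 prod=3 -> inv=[3 3 12 2]
Step 7: demand=5,sold=2 ship[2->3]=2 ship[1->2]=3 ship[0->1]=3 prod=3 -> inv=[3 3 13 2]
Step 8: demand=5,sold=2 ship[2->3]=2 ship[1->2]=3 ship[0->1]=3 prod=3 -> inv=[3 3 14 2]

3 3 14 2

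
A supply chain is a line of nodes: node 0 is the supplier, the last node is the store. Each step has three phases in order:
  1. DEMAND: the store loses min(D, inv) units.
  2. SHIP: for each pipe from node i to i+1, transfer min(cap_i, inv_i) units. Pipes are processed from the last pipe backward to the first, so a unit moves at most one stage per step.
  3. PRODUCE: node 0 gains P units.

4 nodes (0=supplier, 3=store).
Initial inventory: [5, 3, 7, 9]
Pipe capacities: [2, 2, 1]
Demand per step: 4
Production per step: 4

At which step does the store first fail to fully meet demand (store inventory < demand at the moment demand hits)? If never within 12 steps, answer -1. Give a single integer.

Step 1: demand=4,sold=4 ship[2->3]=1 ship[1->2]=2 ship[0->1]=2 prod=4 -> [7 3 8 6]
Step 2: demand=4,sold=4 ship[2->3]=1 ship[1->2]=2 ship[0->1]=2 prod=4 -> [9 3 9 3]
Step 3: demand=4,sold=3 ship[2->3]=1 ship[1->2]=2 ship[0->1]=2 prod=4 -> [11 3 10 1]
Step 4: demand=4,sold=1 ship[2->3]=1 ship[1->2]=2 ship[0->1]=2 prod=4 -> [13 3 11 1]
Step 5: demand=4,sold=1 ship[2->3]=1 ship[1->2]=2 ship[0->1]=2 prod=4 -> [15 3 12 1]
Step 6: demand=4,sold=1 ship[2->3]=1 ship[1->2]=2 ship[0->1]=2 prod=4 -> [17 3 13 1]
Step 7: demand=4,sold=1 ship[2->3]=1 ship[1->2]=2 ship[0->1]=2 prod=4 -> [19 3 14 1]
Step 8: demand=4,sold=1 ship[2->3]=1 ship[1->2]=2 ship[0->1]=2 prod=4 -> [21 3 15 1]
Step 9: demand=4,sold=1 ship[2->3]=1 ship[1->2]=2 ship[0->1]=2 prod=4 -> [23 3 16 1]
Step 10: demand=4,sold=1 ship[2->3]=1 ship[1->2]=2 ship[0->1]=2 prod=4 -> [25 3 17 1]
Step 11: demand=4,sold=1 ship[2->3]=1 ship[1->2]=2 ship[0->1]=2 prod=4 -> [27 3 18 1]
Step 12: demand=4,sold=1 ship[2->3]=1 ship[1->2]=2 ship[0->1]=2 prod=4 -> [29 3 19 1]
First stockout at step 3

3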